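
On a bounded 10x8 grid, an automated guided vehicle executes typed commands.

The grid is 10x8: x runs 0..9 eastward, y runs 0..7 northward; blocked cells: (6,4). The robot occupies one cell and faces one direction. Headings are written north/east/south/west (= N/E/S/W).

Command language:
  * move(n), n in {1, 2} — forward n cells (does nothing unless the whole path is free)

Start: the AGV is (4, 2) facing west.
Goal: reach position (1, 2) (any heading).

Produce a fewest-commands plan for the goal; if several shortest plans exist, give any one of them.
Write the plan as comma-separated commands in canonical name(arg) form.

move(1), move(2)

initial: (4, 2) facing west
step 1 (move(1)): (3, 2) facing west
step 2 (move(2)): (1, 2) facing west
minimal: 2 command(s), checked below 2.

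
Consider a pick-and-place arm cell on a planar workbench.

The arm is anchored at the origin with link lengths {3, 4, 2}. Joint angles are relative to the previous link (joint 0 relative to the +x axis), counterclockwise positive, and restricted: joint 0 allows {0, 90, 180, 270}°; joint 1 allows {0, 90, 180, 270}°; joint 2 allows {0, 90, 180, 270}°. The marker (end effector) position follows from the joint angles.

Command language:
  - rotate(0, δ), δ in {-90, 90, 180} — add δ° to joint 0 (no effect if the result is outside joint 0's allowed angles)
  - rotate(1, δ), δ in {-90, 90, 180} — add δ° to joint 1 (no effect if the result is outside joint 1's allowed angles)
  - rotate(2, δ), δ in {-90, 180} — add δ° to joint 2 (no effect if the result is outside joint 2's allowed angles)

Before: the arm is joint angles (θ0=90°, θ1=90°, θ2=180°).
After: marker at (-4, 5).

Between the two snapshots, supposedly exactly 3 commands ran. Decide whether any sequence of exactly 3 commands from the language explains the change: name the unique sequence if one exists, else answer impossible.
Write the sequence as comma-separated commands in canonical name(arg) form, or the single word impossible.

rotate(2, -90), rotate(2, -90), rotate(2, -90)

t0: joint angles (θ0=90°, θ1=90°, θ2=180°)
[1] after rotate(2, -90): joint angles (θ0=90°, θ1=90°, θ2=90°)
[2] after rotate(2, -90): joint angles (θ0=90°, θ1=90°, θ2=0°)
[3] after rotate(2, -90): joint angles (θ0=90°, θ1=90°, θ2=270°)
no rival 3-sequence matches.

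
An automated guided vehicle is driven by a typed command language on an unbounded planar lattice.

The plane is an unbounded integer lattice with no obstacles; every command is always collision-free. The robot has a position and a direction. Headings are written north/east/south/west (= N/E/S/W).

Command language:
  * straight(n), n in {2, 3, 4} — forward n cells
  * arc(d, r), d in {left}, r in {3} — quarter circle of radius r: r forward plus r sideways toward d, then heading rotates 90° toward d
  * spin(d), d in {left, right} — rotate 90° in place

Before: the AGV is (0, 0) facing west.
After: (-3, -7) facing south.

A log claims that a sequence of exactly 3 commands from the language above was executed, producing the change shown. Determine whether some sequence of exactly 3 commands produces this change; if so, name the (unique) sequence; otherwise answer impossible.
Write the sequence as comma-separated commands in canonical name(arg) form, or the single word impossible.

key: cell and facing (now S) both changed — the 3 commands mix motion and turning
begin: (0, 0) facing west
step 1 (arc(left, 3)): (-3, -3) facing south
step 2 (straight(2)): (-3, -5) facing south
step 3 (straight(2)): (-3, -7) facing south
all 216 alternatives checked — unique.

arc(left, 3), straight(2), straight(2)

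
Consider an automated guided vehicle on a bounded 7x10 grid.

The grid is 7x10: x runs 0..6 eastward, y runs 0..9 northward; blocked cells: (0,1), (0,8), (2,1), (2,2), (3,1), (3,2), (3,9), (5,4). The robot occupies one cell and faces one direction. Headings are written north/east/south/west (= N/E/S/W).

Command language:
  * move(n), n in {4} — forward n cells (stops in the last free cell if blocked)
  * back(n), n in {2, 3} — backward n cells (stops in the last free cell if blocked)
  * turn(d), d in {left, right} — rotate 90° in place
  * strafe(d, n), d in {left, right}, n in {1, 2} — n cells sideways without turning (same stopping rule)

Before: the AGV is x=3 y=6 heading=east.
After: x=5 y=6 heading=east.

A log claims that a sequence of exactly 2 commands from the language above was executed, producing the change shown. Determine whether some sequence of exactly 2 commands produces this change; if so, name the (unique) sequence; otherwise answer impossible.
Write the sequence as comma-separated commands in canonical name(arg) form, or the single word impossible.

key: order matters: swapping back(2) and move(4) lands elsewhere
initial: x=3 y=6 heading=east
1. back(2) → x=1 y=6 heading=east
2. move(4) → x=5 y=6 heading=east
all 81 alternatives checked — unique.

back(2), move(4)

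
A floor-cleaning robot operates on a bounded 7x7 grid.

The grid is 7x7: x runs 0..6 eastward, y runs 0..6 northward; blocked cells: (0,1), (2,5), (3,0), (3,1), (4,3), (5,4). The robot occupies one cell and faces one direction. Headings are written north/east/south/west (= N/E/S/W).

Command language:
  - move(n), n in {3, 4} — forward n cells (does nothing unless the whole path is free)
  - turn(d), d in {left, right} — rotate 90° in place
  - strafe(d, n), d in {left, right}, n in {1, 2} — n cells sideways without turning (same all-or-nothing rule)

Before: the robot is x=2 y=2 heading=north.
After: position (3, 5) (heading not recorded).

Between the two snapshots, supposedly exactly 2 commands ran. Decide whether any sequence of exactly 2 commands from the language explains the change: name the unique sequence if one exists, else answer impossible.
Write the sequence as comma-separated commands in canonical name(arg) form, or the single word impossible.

strafe(right, 1), move(3)

key: running move(3) before strafe(right, 1) would end elsewhere — order is forced
begin: x=2 y=2 heading=north
t=1 strafe(right, 1) ⇒ x=3 y=2 heading=north
t=2 move(3) ⇒ x=3 y=5 heading=north
uniquely the one of 64 2-step routes that fits.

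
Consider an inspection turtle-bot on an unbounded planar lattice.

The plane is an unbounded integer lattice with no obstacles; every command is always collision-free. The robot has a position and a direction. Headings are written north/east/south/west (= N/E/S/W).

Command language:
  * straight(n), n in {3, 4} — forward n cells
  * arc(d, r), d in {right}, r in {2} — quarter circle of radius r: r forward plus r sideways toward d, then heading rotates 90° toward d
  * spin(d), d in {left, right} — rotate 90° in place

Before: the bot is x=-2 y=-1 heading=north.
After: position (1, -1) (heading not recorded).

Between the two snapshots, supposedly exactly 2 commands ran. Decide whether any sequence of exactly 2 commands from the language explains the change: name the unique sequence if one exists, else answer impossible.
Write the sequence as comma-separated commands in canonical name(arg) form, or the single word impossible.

spin(right), straight(3)

key: order matters: swapping spin(right) and straight(3) lands elsewhere
t0: x=-2 y=-1 heading=north
step 1 (spin(right)): x=-2 y=-1 heading=east
step 2 (straight(3)): x=1 y=-1 heading=east
all 25 alternatives checked — unique.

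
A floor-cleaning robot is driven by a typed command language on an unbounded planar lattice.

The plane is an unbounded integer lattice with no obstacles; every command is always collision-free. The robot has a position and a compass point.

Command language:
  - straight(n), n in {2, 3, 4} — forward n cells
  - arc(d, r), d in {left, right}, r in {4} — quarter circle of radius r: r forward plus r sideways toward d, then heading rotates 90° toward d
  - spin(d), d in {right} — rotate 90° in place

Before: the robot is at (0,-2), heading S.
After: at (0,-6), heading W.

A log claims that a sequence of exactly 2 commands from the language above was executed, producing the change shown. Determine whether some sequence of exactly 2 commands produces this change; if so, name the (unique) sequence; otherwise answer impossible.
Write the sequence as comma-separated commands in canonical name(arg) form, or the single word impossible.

key: position moved to (0,-6) AND the heading swung to W — translation plus rotation needed
from: at (0,-2), heading S
t=1 straight(4) ⇒ at (0,-6), heading S
t=2 spin(right) ⇒ at (0,-6), heading W
all 36 alternatives checked — unique.

straight(4), spin(right)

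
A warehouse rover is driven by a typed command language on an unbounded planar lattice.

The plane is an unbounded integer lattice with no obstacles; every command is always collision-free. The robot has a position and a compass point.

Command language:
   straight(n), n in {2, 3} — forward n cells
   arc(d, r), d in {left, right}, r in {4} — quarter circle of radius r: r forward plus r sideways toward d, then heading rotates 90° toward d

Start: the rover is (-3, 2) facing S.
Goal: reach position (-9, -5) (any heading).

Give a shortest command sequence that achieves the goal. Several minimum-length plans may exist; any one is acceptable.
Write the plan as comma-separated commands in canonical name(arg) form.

straight(3), arc(right, 4), straight(2)

initial: (-3, 2) facing S
t=1 straight(3) ⇒ (-3, -1) facing S
t=2 arc(right, 4) ⇒ (-7, -5) facing W
t=3 straight(2) ⇒ (-9, -5) facing W
minimal: 3 command(s), checked below 3.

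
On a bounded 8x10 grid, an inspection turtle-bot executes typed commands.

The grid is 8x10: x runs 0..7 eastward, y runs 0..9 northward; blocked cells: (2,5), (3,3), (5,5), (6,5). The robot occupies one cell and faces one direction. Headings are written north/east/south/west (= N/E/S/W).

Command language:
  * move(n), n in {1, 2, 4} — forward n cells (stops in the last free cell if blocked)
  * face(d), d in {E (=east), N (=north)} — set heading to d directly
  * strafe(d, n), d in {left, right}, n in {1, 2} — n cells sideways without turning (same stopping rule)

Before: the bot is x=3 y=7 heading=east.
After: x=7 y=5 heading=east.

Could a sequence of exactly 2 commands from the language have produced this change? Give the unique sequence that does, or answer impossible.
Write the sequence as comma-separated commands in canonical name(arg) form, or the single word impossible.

move(4), strafe(right, 2)

key: heading stays E — no command in the sequence turns
initial: x=3 y=7 heading=east
t=1 move(4) ⇒ x=7 y=7 heading=east
t=2 strafe(right, 2) ⇒ x=7 y=5 heading=east
uniquely the one of 81 2-step routes that fits.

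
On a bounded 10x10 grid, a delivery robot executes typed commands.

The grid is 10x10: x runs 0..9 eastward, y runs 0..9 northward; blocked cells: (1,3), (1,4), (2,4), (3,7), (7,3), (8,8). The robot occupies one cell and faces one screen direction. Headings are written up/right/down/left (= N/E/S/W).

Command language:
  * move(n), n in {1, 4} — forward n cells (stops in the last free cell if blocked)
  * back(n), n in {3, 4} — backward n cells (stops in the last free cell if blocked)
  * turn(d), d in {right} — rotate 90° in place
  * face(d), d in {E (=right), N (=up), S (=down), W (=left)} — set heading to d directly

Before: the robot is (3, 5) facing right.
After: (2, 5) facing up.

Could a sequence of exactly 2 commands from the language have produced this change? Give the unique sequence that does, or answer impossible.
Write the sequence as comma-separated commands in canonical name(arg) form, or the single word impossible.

every 2-command combo misses the target.

impossible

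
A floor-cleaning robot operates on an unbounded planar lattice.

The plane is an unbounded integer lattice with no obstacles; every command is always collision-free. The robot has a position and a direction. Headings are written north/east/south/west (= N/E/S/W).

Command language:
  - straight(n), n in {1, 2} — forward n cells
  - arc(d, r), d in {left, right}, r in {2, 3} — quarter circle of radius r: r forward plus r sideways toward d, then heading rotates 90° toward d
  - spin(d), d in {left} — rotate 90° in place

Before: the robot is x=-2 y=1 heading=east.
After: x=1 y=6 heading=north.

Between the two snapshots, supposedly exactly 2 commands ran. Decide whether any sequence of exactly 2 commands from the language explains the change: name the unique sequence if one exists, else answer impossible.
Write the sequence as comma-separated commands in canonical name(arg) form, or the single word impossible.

arc(left, 3), straight(2)

key: cell and facing (now N) both changed — the 2 commands mix motion and turning
from: x=-2 y=1 heading=east
step 1 (arc(left, 3)): x=1 y=4 heading=north
step 2 (straight(2)): x=1 y=6 heading=north
uniquely the one of 49 2-step routes that fits.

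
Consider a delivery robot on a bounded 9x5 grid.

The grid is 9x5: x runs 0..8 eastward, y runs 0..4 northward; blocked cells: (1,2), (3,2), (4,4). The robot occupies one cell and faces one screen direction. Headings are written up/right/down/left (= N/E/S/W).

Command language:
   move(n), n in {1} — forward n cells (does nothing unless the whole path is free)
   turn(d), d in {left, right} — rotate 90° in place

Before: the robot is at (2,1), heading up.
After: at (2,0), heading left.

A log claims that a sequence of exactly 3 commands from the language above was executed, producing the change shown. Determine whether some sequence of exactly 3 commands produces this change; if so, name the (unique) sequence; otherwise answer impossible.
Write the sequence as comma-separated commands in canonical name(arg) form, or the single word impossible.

impossible

checked all 3-command options: none fits.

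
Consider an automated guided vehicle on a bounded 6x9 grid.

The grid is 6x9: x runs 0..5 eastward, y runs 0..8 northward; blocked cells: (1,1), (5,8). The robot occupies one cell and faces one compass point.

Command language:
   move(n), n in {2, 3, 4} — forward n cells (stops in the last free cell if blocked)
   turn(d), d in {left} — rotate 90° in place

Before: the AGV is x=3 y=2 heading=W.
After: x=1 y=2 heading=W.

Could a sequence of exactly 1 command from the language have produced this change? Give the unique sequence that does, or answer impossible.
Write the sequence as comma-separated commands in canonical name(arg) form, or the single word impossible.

move(2)

key: still facing W — the one step turns nothing
initial: x=3 y=2 heading=W
[1] after move(2): x=1 y=2 heading=W
uniquely the one of 4 1-step routes that fits.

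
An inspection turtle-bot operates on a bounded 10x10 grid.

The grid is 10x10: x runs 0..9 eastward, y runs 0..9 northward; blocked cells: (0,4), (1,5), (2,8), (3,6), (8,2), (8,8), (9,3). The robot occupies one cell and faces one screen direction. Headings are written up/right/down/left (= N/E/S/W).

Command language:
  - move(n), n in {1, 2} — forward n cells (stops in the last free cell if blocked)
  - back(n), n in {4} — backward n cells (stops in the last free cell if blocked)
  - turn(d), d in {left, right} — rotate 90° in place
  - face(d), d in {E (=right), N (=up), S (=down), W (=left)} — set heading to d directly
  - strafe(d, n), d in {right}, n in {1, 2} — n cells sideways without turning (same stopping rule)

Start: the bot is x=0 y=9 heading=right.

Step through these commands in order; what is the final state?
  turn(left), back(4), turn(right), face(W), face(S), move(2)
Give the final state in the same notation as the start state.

x=0 y=5 heading=down

initial: x=0 y=9 heading=right
t=1 turn(left) ⇒ x=0 y=9 heading=up
t=2 back(4) ⇒ x=0 y=5 heading=up
t=3 turn(right) ⇒ x=0 y=5 heading=right
t=4 face(W) ⇒ x=0 y=5 heading=left
t=5 face(S) ⇒ x=0 y=5 heading=down
t=6 move(2) ⇒ x=0 y=5 heading=down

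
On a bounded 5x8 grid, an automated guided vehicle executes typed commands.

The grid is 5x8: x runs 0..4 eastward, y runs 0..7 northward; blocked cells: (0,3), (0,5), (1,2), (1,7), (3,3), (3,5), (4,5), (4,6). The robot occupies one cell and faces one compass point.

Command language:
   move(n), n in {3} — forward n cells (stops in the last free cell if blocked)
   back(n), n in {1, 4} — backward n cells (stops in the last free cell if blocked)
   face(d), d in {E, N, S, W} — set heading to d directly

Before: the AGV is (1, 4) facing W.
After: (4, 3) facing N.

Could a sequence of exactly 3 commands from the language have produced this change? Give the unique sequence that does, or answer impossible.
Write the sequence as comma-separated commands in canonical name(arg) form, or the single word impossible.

key: back(4) runs into the grid edge before its full distance
begin: (1, 4) facing W
t=1 back(4) ⇒ (4, 4) facing W
t=2 face(N) ⇒ (4, 4) facing N
t=3 back(1) ⇒ (4, 3) facing N
uniquely the one of 343 3-step routes that fits.

back(4), face(N), back(1)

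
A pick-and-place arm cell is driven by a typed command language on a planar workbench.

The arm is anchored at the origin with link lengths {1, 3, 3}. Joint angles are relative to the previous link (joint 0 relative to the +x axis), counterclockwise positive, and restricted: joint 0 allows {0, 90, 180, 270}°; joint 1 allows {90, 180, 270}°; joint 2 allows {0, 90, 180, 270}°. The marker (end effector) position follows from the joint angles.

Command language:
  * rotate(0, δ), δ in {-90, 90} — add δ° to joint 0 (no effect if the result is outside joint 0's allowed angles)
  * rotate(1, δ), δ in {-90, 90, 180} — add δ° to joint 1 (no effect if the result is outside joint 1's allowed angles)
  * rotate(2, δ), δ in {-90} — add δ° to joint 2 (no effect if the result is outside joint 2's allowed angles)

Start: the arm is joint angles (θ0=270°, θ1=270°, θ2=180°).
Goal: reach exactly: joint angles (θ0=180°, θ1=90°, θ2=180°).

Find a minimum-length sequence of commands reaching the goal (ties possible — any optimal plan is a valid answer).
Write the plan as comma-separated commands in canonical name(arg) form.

rotate(1, 180), rotate(0, -90)

begin: joint angles (θ0=270°, θ1=270°, θ2=180°)
[1] after rotate(1, 180): joint angles (θ0=270°, θ1=90°, θ2=180°)
[2] after rotate(0, -90): joint angles (θ0=180°, θ1=90°, θ2=180°)
no 1-step plan works, so 2 is optimal.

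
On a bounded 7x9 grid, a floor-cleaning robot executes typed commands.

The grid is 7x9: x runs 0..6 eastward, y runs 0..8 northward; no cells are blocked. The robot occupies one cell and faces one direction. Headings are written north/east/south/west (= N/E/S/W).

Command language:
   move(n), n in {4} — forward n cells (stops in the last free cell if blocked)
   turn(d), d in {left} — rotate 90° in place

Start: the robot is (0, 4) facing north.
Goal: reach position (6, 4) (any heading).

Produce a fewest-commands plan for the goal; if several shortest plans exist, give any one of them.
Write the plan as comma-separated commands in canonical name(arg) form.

turn(left), turn(left), turn(left), move(4), move(4)

initial: (0, 4) facing north
t=1 turn(left) ⇒ (0, 4) facing west
t=2 turn(left) ⇒ (0, 4) facing south
t=3 turn(left) ⇒ (0, 4) facing east
t=4 move(4) ⇒ (4, 4) facing east
t=5 move(4) ⇒ (6, 4) facing east
minimal: 5 command(s), checked below 5.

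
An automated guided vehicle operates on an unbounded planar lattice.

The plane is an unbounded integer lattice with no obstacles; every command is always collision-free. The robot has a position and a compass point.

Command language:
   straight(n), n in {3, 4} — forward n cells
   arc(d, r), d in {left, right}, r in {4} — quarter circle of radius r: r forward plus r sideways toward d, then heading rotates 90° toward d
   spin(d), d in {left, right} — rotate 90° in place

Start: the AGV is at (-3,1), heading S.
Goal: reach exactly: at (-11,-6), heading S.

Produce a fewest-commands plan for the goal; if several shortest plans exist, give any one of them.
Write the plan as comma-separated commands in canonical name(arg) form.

straight(3), spin(right), straight(4), arc(left, 4)

initial: at (-3,1), heading S
step 1 (straight(3)): at (-3,-2), heading S
step 2 (spin(right)): at (-3,-2), heading W
step 3 (straight(4)): at (-7,-2), heading W
step 4 (arc(left, 4)): at (-11,-6), heading S
nothing shorter than 4 reaches the goal.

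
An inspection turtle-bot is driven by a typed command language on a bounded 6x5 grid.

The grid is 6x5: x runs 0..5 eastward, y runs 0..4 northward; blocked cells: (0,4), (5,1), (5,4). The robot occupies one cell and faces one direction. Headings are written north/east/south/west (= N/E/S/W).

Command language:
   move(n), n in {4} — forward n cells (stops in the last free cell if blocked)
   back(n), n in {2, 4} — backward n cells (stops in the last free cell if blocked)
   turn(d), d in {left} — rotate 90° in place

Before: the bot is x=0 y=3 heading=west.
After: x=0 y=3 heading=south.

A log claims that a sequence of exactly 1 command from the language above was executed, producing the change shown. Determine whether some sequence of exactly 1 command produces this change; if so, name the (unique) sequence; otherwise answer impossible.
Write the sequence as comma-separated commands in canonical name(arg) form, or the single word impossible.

key: parked at (0,3) the whole time — nothing moves the robot
from: x=0 y=3 heading=west
step 1 (turn(left)): x=0 y=3 heading=south
no rival 1-sequence matches.

turn(left)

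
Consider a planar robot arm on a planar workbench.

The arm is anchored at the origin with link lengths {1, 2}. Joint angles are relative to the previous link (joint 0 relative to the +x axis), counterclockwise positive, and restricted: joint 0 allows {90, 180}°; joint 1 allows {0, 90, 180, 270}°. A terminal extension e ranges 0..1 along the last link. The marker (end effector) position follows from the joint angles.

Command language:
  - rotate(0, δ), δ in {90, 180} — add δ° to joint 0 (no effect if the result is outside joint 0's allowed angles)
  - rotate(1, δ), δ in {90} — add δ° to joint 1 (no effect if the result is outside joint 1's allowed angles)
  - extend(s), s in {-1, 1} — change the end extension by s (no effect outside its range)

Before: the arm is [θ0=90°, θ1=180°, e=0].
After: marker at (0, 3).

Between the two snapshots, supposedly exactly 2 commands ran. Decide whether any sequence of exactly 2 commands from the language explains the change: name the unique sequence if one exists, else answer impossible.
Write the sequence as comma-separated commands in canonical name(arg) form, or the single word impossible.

begin: [θ0=90°, θ1=180°, e=0]
[1] after rotate(1, 90): [θ0=90°, θ1=270°, e=0]
[2] after rotate(1, 90): [θ0=90°, θ1=0°, e=0]
all 25 alternatives checked — unique.

rotate(1, 90), rotate(1, 90)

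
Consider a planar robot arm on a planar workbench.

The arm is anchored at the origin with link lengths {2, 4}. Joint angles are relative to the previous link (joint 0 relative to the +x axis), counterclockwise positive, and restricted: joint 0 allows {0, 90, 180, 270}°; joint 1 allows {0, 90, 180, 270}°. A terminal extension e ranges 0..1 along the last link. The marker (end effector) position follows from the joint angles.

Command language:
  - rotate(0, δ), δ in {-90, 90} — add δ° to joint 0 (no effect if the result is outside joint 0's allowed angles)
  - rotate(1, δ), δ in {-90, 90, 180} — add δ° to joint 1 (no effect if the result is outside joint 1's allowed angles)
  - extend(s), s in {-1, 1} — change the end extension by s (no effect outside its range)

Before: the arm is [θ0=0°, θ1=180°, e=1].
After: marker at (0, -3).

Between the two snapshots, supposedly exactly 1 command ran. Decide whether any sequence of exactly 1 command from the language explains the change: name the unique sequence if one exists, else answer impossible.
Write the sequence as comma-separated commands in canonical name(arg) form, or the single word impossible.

rotate(0, 90)

from: [θ0=0°, θ1=180°, e=1]
t=1 rotate(0, 90) ⇒ [θ0=90°, θ1=180°, e=1]
no rival 1-sequence matches.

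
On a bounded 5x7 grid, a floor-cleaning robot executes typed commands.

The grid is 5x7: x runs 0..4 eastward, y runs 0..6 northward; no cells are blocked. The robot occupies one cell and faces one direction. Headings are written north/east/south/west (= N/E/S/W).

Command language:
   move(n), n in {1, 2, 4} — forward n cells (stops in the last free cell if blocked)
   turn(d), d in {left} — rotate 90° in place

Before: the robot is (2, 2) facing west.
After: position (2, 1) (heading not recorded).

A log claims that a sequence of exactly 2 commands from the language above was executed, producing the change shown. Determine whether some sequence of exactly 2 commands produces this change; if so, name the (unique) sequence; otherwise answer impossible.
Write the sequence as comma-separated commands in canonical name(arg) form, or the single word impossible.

turn(left), move(1)

key: order matters: swapping turn(left) and move(1) lands elsewhere
start: (2, 2) facing west
1. turn(left) → (2, 2) facing south
2. move(1) → (2, 1) facing south
all 16 alternatives checked — unique.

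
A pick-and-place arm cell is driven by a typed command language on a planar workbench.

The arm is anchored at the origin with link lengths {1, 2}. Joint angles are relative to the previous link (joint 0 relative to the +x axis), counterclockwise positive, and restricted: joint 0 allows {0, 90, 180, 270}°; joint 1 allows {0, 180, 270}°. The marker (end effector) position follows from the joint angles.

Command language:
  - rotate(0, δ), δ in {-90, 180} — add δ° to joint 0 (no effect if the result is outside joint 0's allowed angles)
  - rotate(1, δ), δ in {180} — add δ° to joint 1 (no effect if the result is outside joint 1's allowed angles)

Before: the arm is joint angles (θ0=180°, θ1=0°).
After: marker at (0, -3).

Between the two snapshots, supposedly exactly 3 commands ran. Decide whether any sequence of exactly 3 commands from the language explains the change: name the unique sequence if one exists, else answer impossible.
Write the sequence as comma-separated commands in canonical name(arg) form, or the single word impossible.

from: joint angles (θ0=180°, θ1=0°)
t=1 rotate(0, -90) ⇒ joint angles (θ0=90°, θ1=0°)
t=2 rotate(0, -90) ⇒ joint angles (θ0=0°, θ1=0°)
t=3 rotate(0, -90) ⇒ joint angles (θ0=270°, θ1=0°)
all 27 alternatives checked — unique.

rotate(0, -90), rotate(0, -90), rotate(0, -90)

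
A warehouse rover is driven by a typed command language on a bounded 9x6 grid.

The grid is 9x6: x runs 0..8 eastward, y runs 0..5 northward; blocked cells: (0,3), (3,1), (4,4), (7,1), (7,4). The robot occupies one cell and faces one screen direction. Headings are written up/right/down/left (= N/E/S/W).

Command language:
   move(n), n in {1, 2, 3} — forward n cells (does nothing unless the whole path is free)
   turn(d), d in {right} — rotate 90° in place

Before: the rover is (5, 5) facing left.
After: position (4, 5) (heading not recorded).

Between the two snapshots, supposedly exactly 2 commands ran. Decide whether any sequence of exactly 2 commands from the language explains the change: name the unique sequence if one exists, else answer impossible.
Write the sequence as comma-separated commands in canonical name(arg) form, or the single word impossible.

move(1), turn(right)

key: running turn(right) before move(1) would end elsewhere — order is forced
start: (5, 5) facing left
step 1 (move(1)): (4, 5) facing left
step 2 (turn(right)): (4, 5) facing up
no other 2-command option fits: unique.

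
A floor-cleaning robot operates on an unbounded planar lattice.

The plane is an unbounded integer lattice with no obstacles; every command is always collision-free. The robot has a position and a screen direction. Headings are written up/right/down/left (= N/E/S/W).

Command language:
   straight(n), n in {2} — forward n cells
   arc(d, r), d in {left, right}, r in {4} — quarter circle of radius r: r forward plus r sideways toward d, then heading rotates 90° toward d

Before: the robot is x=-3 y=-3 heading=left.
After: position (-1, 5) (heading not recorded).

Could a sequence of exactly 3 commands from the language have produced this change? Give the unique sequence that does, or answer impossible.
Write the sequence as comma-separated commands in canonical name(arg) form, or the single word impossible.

key: order matters: swapping arc(right, 4) and straight(2) lands elsewhere
initial: x=-3 y=-3 heading=left
[1] after arc(right, 4): x=-7 y=1 heading=up
[2] after arc(right, 4): x=-3 y=5 heading=right
[3] after straight(2): x=-1 y=5 heading=right
uniquely the one of 27 3-step routes that fits.

arc(right, 4), arc(right, 4), straight(2)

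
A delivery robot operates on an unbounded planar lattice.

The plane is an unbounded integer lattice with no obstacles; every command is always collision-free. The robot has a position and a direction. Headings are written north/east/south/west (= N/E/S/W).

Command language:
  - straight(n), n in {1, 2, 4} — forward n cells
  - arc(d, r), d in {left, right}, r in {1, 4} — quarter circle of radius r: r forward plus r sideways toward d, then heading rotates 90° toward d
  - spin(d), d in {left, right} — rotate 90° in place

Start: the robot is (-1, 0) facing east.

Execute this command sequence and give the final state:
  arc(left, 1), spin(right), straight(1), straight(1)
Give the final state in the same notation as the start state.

(2, 1) facing east

t0: (-1, 0) facing east
1. arc(left, 1) → (0, 1) facing north
2. spin(right) → (0, 1) facing east
3. straight(1) → (1, 1) facing east
4. straight(1) → (2, 1) facing east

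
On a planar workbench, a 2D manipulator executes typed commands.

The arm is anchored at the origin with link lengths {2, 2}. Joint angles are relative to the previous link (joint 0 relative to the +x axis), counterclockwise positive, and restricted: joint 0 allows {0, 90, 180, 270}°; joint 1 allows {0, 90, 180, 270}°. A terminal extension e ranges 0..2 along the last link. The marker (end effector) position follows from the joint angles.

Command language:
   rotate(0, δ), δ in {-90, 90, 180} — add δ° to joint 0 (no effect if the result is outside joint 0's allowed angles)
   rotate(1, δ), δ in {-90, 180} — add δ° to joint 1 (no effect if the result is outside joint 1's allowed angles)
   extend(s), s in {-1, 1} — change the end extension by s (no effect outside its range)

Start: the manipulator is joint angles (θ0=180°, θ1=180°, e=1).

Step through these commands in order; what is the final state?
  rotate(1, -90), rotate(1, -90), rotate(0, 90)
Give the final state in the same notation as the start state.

t0: joint angles (θ0=180°, θ1=180°, e=1)
[1] after rotate(1, -90): joint angles (θ0=180°, θ1=90°, e=1)
[2] after rotate(1, -90): joint angles (θ0=180°, θ1=0°, e=1)
[3] after rotate(0, 90): joint angles (θ0=270°, θ1=0°, e=1)

joint angles (θ0=270°, θ1=0°, e=1)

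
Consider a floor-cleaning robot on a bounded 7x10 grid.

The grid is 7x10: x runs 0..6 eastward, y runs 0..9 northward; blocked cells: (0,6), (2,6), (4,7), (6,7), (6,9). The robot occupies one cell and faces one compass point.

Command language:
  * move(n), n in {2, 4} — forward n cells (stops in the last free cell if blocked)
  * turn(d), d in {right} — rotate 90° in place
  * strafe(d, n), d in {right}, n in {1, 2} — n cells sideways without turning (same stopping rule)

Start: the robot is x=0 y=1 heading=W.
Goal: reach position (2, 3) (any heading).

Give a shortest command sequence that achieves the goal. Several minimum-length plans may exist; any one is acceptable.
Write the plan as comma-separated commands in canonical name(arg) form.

turn(right), move(2), strafe(right, 2)

t0: x=0 y=1 heading=W
step 1 (turn(right)): x=0 y=1 heading=N
step 2 (move(2)): x=0 y=3 heading=N
step 3 (strafe(right, 2)): x=2 y=3 heading=N
no 2-step plan works, so 3 is optimal.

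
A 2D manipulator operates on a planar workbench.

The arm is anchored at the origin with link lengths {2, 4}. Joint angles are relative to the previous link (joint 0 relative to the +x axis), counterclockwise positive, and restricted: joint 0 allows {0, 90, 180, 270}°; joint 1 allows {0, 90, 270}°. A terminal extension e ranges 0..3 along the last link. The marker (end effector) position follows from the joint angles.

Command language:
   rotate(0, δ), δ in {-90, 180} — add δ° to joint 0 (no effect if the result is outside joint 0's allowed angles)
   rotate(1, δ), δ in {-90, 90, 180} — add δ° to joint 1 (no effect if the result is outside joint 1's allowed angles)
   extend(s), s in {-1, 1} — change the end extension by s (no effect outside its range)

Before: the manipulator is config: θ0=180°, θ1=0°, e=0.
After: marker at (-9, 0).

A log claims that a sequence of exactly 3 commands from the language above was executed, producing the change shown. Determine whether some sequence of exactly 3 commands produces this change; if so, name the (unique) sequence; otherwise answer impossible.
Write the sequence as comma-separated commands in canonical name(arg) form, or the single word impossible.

t0: config: θ0=180°, θ1=0°, e=0
[1] after extend(1): config: θ0=180°, θ1=0°, e=1
[2] after extend(1): config: θ0=180°, θ1=0°, e=2
[3] after extend(1): config: θ0=180°, θ1=0°, e=3
no other 3-command option fits: unique.

extend(1), extend(1), extend(1)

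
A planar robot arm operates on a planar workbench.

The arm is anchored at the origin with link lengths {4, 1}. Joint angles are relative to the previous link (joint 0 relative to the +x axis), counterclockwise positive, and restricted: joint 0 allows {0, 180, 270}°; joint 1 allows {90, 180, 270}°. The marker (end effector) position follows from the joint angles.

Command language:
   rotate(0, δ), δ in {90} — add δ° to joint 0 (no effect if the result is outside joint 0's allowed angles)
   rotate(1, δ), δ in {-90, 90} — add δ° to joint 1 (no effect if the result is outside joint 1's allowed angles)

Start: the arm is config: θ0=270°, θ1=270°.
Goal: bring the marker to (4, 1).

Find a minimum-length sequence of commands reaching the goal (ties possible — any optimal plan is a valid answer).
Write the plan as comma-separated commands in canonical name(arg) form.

begin: config: θ0=270°, θ1=270°
1. rotate(0, 90) → config: θ0=0°, θ1=270°
2. rotate(1, -90) → config: θ0=0°, θ1=180°
3. rotate(1, -90) → config: θ0=0°, θ1=90°
nothing shorter than 3 reaches the goal.

rotate(0, 90), rotate(1, -90), rotate(1, -90)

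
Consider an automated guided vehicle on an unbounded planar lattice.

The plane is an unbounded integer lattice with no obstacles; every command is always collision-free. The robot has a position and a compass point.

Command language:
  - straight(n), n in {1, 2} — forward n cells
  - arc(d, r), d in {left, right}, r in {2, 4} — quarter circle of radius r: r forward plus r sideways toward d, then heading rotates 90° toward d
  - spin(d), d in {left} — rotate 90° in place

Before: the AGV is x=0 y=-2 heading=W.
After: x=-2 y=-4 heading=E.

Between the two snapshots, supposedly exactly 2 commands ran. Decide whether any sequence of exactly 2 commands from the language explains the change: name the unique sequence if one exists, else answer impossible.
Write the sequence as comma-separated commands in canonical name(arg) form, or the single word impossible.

key: cell and facing (now E) both changed — the 2 commands mix motion and turning
from: x=0 y=-2 heading=W
[1] after arc(left, 2): x=-2 y=-4 heading=S
[2] after spin(left): x=-2 y=-4 heading=E
no other 2-command option fits: unique.

arc(left, 2), spin(left)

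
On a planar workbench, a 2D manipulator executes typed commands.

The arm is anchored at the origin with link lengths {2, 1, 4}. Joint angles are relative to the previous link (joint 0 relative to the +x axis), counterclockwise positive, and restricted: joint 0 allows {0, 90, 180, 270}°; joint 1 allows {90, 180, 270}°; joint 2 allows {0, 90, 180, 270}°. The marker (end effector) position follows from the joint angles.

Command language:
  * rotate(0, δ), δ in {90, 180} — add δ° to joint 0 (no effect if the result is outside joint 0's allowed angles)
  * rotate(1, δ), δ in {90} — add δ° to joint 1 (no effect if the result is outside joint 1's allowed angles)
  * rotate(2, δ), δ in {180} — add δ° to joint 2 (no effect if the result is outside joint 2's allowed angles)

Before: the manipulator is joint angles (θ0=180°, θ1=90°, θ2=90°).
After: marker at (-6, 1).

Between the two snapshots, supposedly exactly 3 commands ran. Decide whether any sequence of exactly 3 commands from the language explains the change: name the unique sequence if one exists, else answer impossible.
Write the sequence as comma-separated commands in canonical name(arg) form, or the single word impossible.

t0: joint angles (θ0=180°, θ1=90°, θ2=90°)
step 1 (rotate(1, 90)): joint angles (θ0=180°, θ1=180°, θ2=90°)
step 2 (rotate(1, 90)): joint angles (θ0=180°, θ1=270°, θ2=90°)
step 3 (rotate(1, 90)): joint angles (θ0=180°, θ1=270°, θ2=90°)
no other 3-command option fits: unique.

rotate(1, 90), rotate(1, 90), rotate(1, 90)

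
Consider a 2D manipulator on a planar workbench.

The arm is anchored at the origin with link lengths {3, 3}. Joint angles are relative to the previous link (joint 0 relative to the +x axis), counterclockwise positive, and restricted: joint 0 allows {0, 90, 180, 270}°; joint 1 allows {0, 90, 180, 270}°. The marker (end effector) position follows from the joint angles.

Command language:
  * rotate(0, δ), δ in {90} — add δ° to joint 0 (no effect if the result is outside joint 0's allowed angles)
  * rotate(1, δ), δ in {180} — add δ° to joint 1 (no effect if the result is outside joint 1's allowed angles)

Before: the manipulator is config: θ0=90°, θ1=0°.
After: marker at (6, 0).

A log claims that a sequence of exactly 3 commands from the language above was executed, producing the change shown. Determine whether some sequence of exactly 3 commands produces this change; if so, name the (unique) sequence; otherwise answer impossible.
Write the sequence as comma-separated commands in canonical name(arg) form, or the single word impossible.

rotate(0, 90), rotate(0, 90), rotate(0, 90)

initial: config: θ0=90°, θ1=0°
step 1 (rotate(0, 90)): config: θ0=180°, θ1=0°
step 2 (rotate(0, 90)): config: θ0=270°, θ1=0°
step 3 (rotate(0, 90)): config: θ0=0°, θ1=0°
no other 3-command option fits: unique.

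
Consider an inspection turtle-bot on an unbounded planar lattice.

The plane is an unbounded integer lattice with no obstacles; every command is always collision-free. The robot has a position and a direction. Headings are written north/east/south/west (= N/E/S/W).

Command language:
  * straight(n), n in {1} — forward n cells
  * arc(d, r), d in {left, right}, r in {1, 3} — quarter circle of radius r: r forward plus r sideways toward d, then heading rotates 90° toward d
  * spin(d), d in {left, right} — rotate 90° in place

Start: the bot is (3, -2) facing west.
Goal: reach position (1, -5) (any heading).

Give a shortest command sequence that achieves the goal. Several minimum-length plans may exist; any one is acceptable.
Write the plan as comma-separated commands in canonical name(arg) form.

arc(left, 3), spin(left), straight(1)

t0: (3, -2) facing west
step 1 (arc(left, 3)): (0, -5) facing south
step 2 (spin(left)): (0, -5) facing east
step 3 (straight(1)): (1, -5) facing east
shorter routes all fall short; 3 is best.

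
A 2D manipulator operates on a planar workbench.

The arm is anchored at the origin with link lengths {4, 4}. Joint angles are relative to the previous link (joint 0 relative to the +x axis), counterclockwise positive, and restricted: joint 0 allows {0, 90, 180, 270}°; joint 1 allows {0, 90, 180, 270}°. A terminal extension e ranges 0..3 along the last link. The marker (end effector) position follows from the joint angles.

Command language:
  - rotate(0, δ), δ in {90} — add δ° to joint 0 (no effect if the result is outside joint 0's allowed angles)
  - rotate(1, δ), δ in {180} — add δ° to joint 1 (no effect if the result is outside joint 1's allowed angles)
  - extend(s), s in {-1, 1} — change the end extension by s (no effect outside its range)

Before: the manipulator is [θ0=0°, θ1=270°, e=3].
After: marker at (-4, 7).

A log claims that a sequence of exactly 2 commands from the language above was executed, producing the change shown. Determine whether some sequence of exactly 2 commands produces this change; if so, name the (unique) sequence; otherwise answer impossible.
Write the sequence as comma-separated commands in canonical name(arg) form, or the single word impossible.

rotate(0, 90), rotate(0, 90)

begin: [θ0=0°, θ1=270°, e=3]
t=1 rotate(0, 90) ⇒ [θ0=90°, θ1=270°, e=3]
t=2 rotate(0, 90) ⇒ [θ0=180°, θ1=270°, e=3]
no rival 2-sequence matches.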